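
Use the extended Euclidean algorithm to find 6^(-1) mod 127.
Extended GCD: 6(-21) + 127(1) = 1. So 6^(-1) ≡ 106 ≡ 106 (mod 127). Verify: 6 × 106 = 636 ≡ 1 (mod 127)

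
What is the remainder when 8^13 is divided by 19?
Using repeated squaring. 13 = 8 + 4 + 1 (binary 1101). Repeated squaring mod 19: 8^1 ≡ 8; 8^2 ≡ 8² = 64 ≡ 7; 8^4 ≡ 7² = 49 ≡ 11; 8^8 ≡ 11² = 121 ≡ 7. Multiply: 8^13 = 8^8 × 8^4 × 8^1 ≡ 7 × 11 × 8 (mod 19): 7 × 11 = 77 ≡ 1; 1 × 8 = 8 ≡ 8. So 8^13 ≡ 8 (mod 19).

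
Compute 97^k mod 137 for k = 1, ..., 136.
g^1, g^2, ..., g^{136} mod 137: {97, 93, 116, 18, 102, 30, 33, 50, 55, 129, 46, 78, 31, 130, 6, 34, 10, 11, 108, 64, 43, 61, 26, 56, 89, 2, 57, 49, 95, 36, 67, 60, 66, 100, 110, 121, 92, 19, 62, 123, 12, 68, 20, 22, 79, 128, 86, 122, 52, 112, 41, 4, 114, 98, 53, 72, 134, 120, 132, 63, 83, 105, 47, 38, 124, 109, 24, 136, 40, 44, 21, 119, 35, 107, 104, 87, 82, 8, 91, 59, 106, 7, 131, 103, 127, 126, 29, 73, 94, 76, 111, 81, 48, 135, 80, 88, 42, 101, 70, 77, 71, 37, 27, 16, 45, 118, 75, 14, 125, 69, 117, 115, 58, 9, 51, 15, 85, 25, 96, 133, 23, 39, 84, 65, 3, 17, 5, 74, 54, 32, 90, 99, 13, 28, 113, 1}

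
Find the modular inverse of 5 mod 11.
5^(-1) ≡ 9 (mod 11). Verification: 5 × 9 = 45 ≡ 1 (mod 11)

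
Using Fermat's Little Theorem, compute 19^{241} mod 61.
19

By Fermat's Little Theorem, a^(p-1) ≡ 1 (mod p) for prime p and gcd(a, p) = 1
Here p = 61, so 19^60 ≡ 1 (mod 61)
We can reduce the exponent: 241 mod 60 = 1
So 19^241 ≡ 19^1 (mod 61)
Computing: 19^1 mod 61 = 19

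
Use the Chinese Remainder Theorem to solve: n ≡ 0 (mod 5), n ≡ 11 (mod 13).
M = 5 × 13 = 65. M₁ = 13, y₁ ≡ 2 (mod 5). M₂ = 5, y₂ ≡ 8 (mod 13). n = 0×13×2 + 11×5×8 ≡ 50 (mod 65)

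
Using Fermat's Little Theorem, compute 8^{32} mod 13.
1

By Fermat's Little Theorem, a^(p-1) ≡ 1 (mod p) for prime p and gcd(a, p) = 1
Here p = 13, so 8^12 ≡ 1 (mod 13)
We can reduce the exponent: 32 mod 12 = 8
So 8^32 ≡ 8^8 (mod 13)
Computing: 8^8 mod 13 = 1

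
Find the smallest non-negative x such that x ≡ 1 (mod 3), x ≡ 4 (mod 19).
4

Using the Chinese Remainder Theorem:
M = product of moduli = 57
For equation 1: M_1 = 19, 19 ≡ 1 (mod 3), inverse of 19 mod 3 is 1 (check: 1 × 1 = 1 ≡ 1 (mod 3))
For equation 2: M_2 = 3, 3 ≡ 3 (mod 19), inverse of 3 mod 19 is 13 (check: 3 × 13 = 39 ≡ 1 (mod 19))
Combine: x ≡ Σ r_i×M_i×(M_i⁻¹ mod m_i) = 1×19×1 + 4×3×13 = 19 + 156 = 175
175 mod 57 = 4
x ≡ 4 (mod 57)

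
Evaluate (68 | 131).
(68/131) = 68^{65} mod 131 = -1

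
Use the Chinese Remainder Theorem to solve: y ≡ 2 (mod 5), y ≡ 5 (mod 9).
M = 5 × 9 = 45. M₁ = 9, y₁ ≡ 4 (mod 5). M₂ = 5, y₂ ≡ 2 (mod 9). y = 2×9×4 + 5×5×2 ≡ 32 (mod 45)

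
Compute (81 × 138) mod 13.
11

(81 × 138) = 11178
11178 mod 13 = 11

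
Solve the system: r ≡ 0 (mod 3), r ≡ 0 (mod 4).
M = 3 × 4 = 12. M₁ = 4, y₁ ≡ 1 (mod 3). M₂ = 3, y₂ ≡ 3 (mod 4). r = 0×4×1 + 0×3×3 ≡ 0 (mod 12)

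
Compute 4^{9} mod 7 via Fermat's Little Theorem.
1

By Fermat's Little Theorem, a^(p-1) ≡ 1 (mod p) for prime p and gcd(a, p) = 1
Here p = 7, so 4^6 ≡ 1 (mod 7)
We can reduce the exponent: 9 mod 6 = 3
So 4^9 ≡ 4^3 (mod 7)
Computing: 4^3 mod 7 = 1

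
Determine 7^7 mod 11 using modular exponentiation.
7 = 4 + 2 + 1 (binary 111). Repeated squaring mod 11: 7^1 ≡ 7; 7^2 ≡ 7² = 49 ≡ 5; 7^4 ≡ 5² = 25 ≡ 3. Multiply: 7^7 = 7^4 × 7^2 × 7^1 ≡ 3 × 5 × 7 (mod 11): 3 × 5 = 15 ≡ 4; 4 × 7 = 28 ≡ 6. So 7^7 ≡ 6 (mod 11).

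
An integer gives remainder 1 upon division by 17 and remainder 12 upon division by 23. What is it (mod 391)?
M = 17 × 23 = 391. M₁ = 23, y₁ ≡ 3 (mod 17). M₂ = 17, y₂ ≡ 19 (mod 23). y = 1×23×3 + 12×17×19 ≡ 35 (mod 391). The smallest positive such number is 35.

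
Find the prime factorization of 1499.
1499

Divide by primes starting from smallest:
1499 ÷ 1499 = 1

1499 = 1499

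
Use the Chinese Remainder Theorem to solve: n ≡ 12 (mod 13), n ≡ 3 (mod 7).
38

Using the Chinese Remainder Theorem:
M = product of moduli = 91
For equation 1: M_1 = 7, 7 ≡ 7 (mod 13), inverse of 7 mod 13 is 2 (check: 7 × 2 = 14 ≡ 1 (mod 13))
For equation 2: M_2 = 13, 13 ≡ 6 (mod 7), inverse of 13 mod 7 is 6 (check: 6 × 6 = 36 ≡ 1 (mod 7))
Combine: n ≡ Σ r_i×M_i×(M_i⁻¹ mod m_i) = 12×7×2 + 3×13×6 = 168 + 234 = 402
402 mod 91 = 38
n ≡ 38 (mod 91)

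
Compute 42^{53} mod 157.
33

Using successive squaring:
Binary expansion of 53: 110101
Powers of 42 mod 157 (each is the square of the previous):
  42^1 ≡ 42 (mod 157)
  42^2 ≡ 42² = 1764 ≡ 37 (mod 157)
  42^4 ≡ 37² = 1369 ≡ 113 (mod 157)
  42^8 ≡ 113² = 12769 ≡ 52 (mod 157)
  42^16 ≡ 52² = 2704 ≡ 35 (mod 157)
  42^32 ≡ 35² = 1225 ≡ 126 (mod 157)
53 = 32 + 16 + 4 + 1, so 42^53 = 42^32 × 42^16 × 42^4 × 42^1 ≡ 126 × 35 × 113 × 42 (mod 157)
Multiplying step by step:
  126 × 35 = 4410 ≡ 14 (mod 157)
  14 × 113 = 1582 ≡ 12 (mod 157)
  12 × 42 = 504 ≡ 33 (mod 157)
Result: 42^53 ≡ 33 (mod 157)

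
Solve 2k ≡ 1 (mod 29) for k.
15

Using Extended Euclidean Algorithm:
gcd(2, 29) = 1
Bezout coefficients: 2 × -14 + 29 × 1 = 1
So 2 × -14 ≡ 1 (mod 29)
The inverse is -14 mod 29 = 15
Verification: 2 × 15 = 30 = 1 × 29 + 1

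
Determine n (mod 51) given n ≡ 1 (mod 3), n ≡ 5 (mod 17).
22

Using the Chinese Remainder Theorem:
M = product of moduli = 51
For equation 1: M_1 = 17, 17 ≡ 2 (mod 3), inverse of 17 mod 3 is 2 (check: 2 × 2 = 4 ≡ 1 (mod 3))
For equation 2: M_2 = 3, 3 ≡ 3 (mod 17), inverse of 3 mod 17 is 6 (check: 3 × 6 = 18 ≡ 1 (mod 17))
Combine: n ≡ Σ r_i×M_i×(M_i⁻¹ mod m_i) = 1×17×2 + 5×3×6 = 34 + 90 = 124
124 mod 51 = 22
n ≡ 22 (mod 51)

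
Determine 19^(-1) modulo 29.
19^(-1) ≡ 26 (mod 29). Verification: 19 × 26 = 494 ≡ 1 (mod 29)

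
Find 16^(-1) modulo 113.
106

Using Extended Euclidean Algorithm:
gcd(16, 113) = 1
Bezout coefficients: 16 × -7 + 113 × 1 = 1
So 16 × -7 ≡ 1 (mod 113)
The inverse is -7 mod 113 = 106
Verification: 16 × 106 = 1696 = 15 × 113 + 1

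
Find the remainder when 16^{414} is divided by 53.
By Fermat: 16^{52} ≡ 1 (mod 53). 414 = 7×52 + 50. So 16^{414} ≡ 16^{50} ≡ 47 (mod 53)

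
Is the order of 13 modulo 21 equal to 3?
No, the actual order is 2, not 3.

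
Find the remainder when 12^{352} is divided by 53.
By Fermat: 12^{52} ≡ 1 (mod 53). 352 = 6×52 + 40. So 12^{352} ≡ 12^{40} ≡ 42 (mod 53)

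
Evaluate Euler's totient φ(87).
56

Prime factorization: 87 = 3 × 29
Using the formula φ(n) = n × Π(1 - 1/p) for each prime factor p:
φ(87) = 87 × (1 - 1/3) × (1 - 1/29)
φ(87) = 56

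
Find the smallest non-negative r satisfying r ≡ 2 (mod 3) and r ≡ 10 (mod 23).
M = 3 × 23 = 69. M₁ = 23, y₁ ≡ 2 (mod 3). M₂ = 3, y₂ ≡ 8 (mod 23). r = 2×23×2 + 10×3×8 ≡ 56 (mod 69)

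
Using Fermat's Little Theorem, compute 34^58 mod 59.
By Fermat's Little Theorem, 34^{58} ≡ 1 (mod 59) since 59 is prime and gcd(34, 59) = 1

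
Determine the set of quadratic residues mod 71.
QRs mod 71: {1, 2, 3, 4, 5, 6, 8, 9, 10, 12, 15, 16, 18, 19, 20, 24, 25, 27, 29, 30, 32, 36, 37, 38, 40, 43, 45, 48, 49, 50, 54, 57, 58, 60, 64}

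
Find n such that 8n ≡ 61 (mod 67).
16

Since gcd(8, 67) = 1 divides 61, a solution exists.
Multiply both sides by the inverse of 8 mod 67:
  8^(-1) mod 67 = 42
  x ≡ 42 × 61 ≡ 2562 ≡ 16 (mod 67)
Verification: 8 × 16 = 128 = 1 × 67 + 61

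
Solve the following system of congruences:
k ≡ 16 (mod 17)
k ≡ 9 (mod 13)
152

Using the Chinese Remainder Theorem:
M = product of moduli = 221
For equation 1: M_1 = 13, 13 ≡ 13 (mod 17), inverse of 13 mod 17 is 4 (check: 13 × 4 = 52 ≡ 1 (mod 17))
For equation 2: M_2 = 17, 17 ≡ 4 (mod 13), inverse of 17 mod 13 is 10 (check: 4 × 10 = 40 ≡ 1 (mod 13))
Combine: k ≡ Σ r_i×M_i×(M_i⁻¹ mod m_i) = 16×13×4 + 9×17×10 = 832 + 1530 = 2362
2362 mod 221 = 152
k ≡ 152 (mod 221)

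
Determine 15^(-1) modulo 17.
15^(-1) ≡ 8 (mod 17). Verification: 15 × 8 = 120 ≡ 1 (mod 17)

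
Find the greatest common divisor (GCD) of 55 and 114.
1

Using the Euclidean algorithm:
55 = 0 × 114 + 55
114 = 2 × 55 + 4
55 = 13 × 4 + 3
4 = 1 × 3 + 1
3 = 3 × 1 + 0

GCD(55, 114) = 1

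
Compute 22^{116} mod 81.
16

Using successive squaring:
Binary expansion of 116: 1110100
Powers of 22 mod 81 (each is the square of the previous):
  22^1 ≡ 22 (mod 81)
  22^2 ≡ 22² = 484 ≡ 79 (mod 81)
  22^4 ≡ 79² = 6241 ≡ 4 (mod 81)
  22^8 ≡ 4² = 16 ≡ 16 (mod 81)
  22^16 ≡ 16² = 256 ≡ 13 (mod 81)
  22^32 ≡ 13² = 169 ≡ 7 (mod 81)
  22^64 ≡ 7² = 49 ≡ 49 (mod 81)
116 = 64 + 32 + 16 + 4, so 22^116 = 22^64 × 22^32 × 22^16 × 22^4 ≡ 49 × 7 × 13 × 4 (mod 81)
Multiplying step by step:
  49 × 7 = 343 ≡ 19 (mod 81)
  19 × 13 = 247 ≡ 4 (mod 81)
  4 × 4 = 16 ≡ 16 (mod 81)
Result: 22^116 ≡ 16 (mod 81)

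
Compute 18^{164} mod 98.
30

Using successive squaring:
Binary expansion of 164: 10100100
Powers of 18 mod 98 (each is the square of the previous):
  18^1 ≡ 18 (mod 98)
  18^2 ≡ 18² = 324 ≡ 30 (mod 98)
  18^4 ≡ 30² = 900 ≡ 18 (mod 98)
  18^8 ≡ 18² = 324 ≡ 30 (mod 98)
  18^16 ≡ 30² = 900 ≡ 18 (mod 98)
  18^32 ≡ 18² = 324 ≡ 30 (mod 98)
  18^64 ≡ 30² = 900 ≡ 18 (mod 98)
  18^128 ≡ 18² = 324 ≡ 30 (mod 98)
164 = 128 + 32 + 4, so 18^164 = 18^128 × 18^32 × 18^4 ≡ 30 × 30 × 18 (mod 98)
Multiplying step by step:
  30 × 30 = 900 ≡ 18 (mod 98)
  18 × 18 = 324 ≡ 30 (mod 98)
Result: 18^164 ≡ 30 (mod 98)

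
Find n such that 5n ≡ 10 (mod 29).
2

Since gcd(5, 29) = 1 divides 10, a solution exists.
Multiply both sides by the inverse of 5 mod 29:
  5^(-1) mod 29 = 6
  x ≡ 6 × 10 ≡ 60 ≡ 2 (mod 29)
Verification: 5 × 2 = 10 = 0 × 29 + 10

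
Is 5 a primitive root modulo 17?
Yes

To verify, check if 5^(16/q) ≢ 1 (mod 17) for each prime divisor q of 16
Divisors of 16 = 16: [1, 2, 4, 8, 16]
  5^(16/2) = 5^8 ≡ 16 (mod 17)
Conclusion: 5 is a primitive root modulo 17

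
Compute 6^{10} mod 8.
0

Using successive squaring:
Binary expansion of 10: 1010
Powers of 6 mod 8 (each is the square of the previous):
  6^1 ≡ 6 (mod 8)
  6^2 ≡ 6² = 36 ≡ 4 (mod 8)
  6^4 ≡ 4² = 16 ≡ 0 (mod 8)
  6^8 ≡ 0² = 0 ≡ 0 (mod 8)
10 = 8 + 2, so 6^10 = 6^8 × 6^2 ≡ 0 × 4 (mod 8)
Multiplying step by step:
  0 × 4 = 0 ≡ 0 (mod 8)
Result: 6^10 ≡ 0 (mod 8)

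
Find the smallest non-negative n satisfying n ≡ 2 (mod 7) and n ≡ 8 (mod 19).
M = 7 × 19 = 133. M₁ = 19, y₁ ≡ 3 (mod 7). M₂ = 7, y₂ ≡ 11 (mod 19). n = 2×19×3 + 8×7×11 ≡ 65 (mod 133)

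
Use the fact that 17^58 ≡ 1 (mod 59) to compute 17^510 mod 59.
By Fermat: 17^{58} ≡ 1 (mod 59). 510 = 8×58 + 46. So 17^{510} ≡ 17^{46} ≡ 9 (mod 59)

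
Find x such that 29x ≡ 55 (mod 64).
35

Since gcd(29, 64) = 1 divides 55, a solution exists.
Multiply both sides by the inverse of 29 mod 64:
  29^(-1) mod 64 = 53
  x ≡ 53 × 55 ≡ 2915 ≡ 35 (mod 64)
Verification: 29 × 35 = 1015 = 15 × 64 + 55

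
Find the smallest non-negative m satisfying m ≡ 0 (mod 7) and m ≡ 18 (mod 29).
M = 7 × 29 = 203. M₁ = 29, y₁ ≡ 1 (mod 7). M₂ = 7, y₂ ≡ 25 (mod 29). m = 0×29×1 + 18×7×25 ≡ 105 (mod 203)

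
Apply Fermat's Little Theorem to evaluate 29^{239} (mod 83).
21

By Fermat's Little Theorem, a^(p-1) ≡ 1 (mod p) for prime p and gcd(a, p) = 1
Here p = 83, so 29^82 ≡ 1 (mod 83)
We can reduce the exponent: 239 mod 82 = 75
So 29^239 ≡ 29^75 (mod 83)
Computing: 29^75 mod 83 = 21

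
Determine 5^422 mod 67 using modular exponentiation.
Using Fermat: 5^{66} ≡ 1 (mod 67). 422 ≡ 26 (mod 66). So 5^{422} ≡ 5^{26} ≡ 22 (mod 67)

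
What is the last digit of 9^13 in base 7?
Using Fermat: 9^{6} ≡ 1 (mod 7). 13 ≡ 1 (mod 6). So 9^{13} ≡ 9^{1} ≡ 2 (mod 7)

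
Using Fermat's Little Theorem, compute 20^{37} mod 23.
11

By Fermat's Little Theorem, a^(p-1) ≡ 1 (mod p) for prime p and gcd(a, p) = 1
Here p = 23, so 20^22 ≡ 1 (mod 23)
We can reduce the exponent: 37 mod 22 = 15
So 20^37 ≡ 20^15 (mod 23)
Computing: 20^15 mod 23 = 11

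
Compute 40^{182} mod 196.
116

Using successive squaring:
Binary expansion of 182: 10110110
Powers of 40 mod 196 (each is the square of the previous):
  40^1 ≡ 40 (mod 196)
  40^2 ≡ 40² = 1600 ≡ 32 (mod 196)
  40^4 ≡ 32² = 1024 ≡ 44 (mod 196)
  40^8 ≡ 44² = 1936 ≡ 172 (mod 196)
  40^16 ≡ 172² = 29584 ≡ 184 (mod 196)
  40^32 ≡ 184² = 33856 ≡ 144 (mod 196)
  40^64 ≡ 144² = 20736 ≡ 156 (mod 196)
  40^128 ≡ 156² = 24336 ≡ 32 (mod 196)
182 = 128 + 32 + 16 + 4 + 2, so 40^182 = 40^128 × 40^32 × 40^16 × 40^4 × 40^2 ≡ 32 × 144 × 184 × 44 × 32 (mod 196)
Multiplying step by step:
  32 × 144 = 4608 ≡ 100 (mod 196)
  100 × 184 = 18400 ≡ 172 (mod 196)
  172 × 44 = 7568 ≡ 120 (mod 196)
  120 × 32 = 3840 ≡ 116 (mod 196)
Result: 40^182 ≡ 116 (mod 196)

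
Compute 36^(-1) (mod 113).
22

Using Extended Euclidean Algorithm:
gcd(36, 113) = 1
Bezout coefficients: 36 × 22 + 113 × -7 = 1
So 36 × 22 ≡ 1 (mod 113)
The inverse is 22 mod 113 = 22
Verification: 36 × 22 = 792 = 7 × 113 + 1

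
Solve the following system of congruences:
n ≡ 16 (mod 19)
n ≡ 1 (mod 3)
16

Using the Chinese Remainder Theorem:
M = product of moduli = 57
For equation 1: M_1 = 3, 3 ≡ 3 (mod 19), inverse of 3 mod 19 is 13 (check: 3 × 13 = 39 ≡ 1 (mod 19))
For equation 2: M_2 = 19, 19 ≡ 1 (mod 3), inverse of 19 mod 3 is 1 (check: 1 × 1 = 1 ≡ 1 (mod 3))
Combine: n ≡ Σ r_i×M_i×(M_i⁻¹ mod m_i) = 16×3×13 + 1×19×1 = 624 + 19 = 643
643 mod 57 = 16
n ≡ 16 (mod 57)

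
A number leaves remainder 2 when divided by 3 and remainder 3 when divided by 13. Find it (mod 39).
M = 3 × 13 = 39. M₁ = 13, y₁ ≡ 1 (mod 3). M₂ = 3, y₂ ≡ 9 (mod 13). y = 2×13×1 + 3×3×9 ≡ 29 (mod 39)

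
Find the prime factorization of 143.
11 × 13

Divide by primes starting from smallest:
143 ÷ 11 = 13
13 ÷ 13 = 1

143 = 11 × 13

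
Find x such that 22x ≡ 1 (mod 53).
22^(-1) ≡ 41 (mod 53). Verification: 22 × 41 = 902 ≡ 1 (mod 53)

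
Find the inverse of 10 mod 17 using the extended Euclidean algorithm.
Extended GCD: 10(-5) + 17(3) = 1. So 10^(-1) ≡ 12 ≡ 12 (mod 17). Verify: 10 × 12 = 120 ≡ 1 (mod 17)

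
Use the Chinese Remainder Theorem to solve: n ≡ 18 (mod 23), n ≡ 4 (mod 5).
64

Using the Chinese Remainder Theorem:
M = product of moduli = 115
For equation 1: M_1 = 5, 5 ≡ 5 (mod 23), inverse of 5 mod 23 is 14 (check: 5 × 14 = 70 ≡ 1 (mod 23))
For equation 2: M_2 = 23, 23 ≡ 3 (mod 5), inverse of 23 mod 5 is 2 (check: 3 × 2 = 6 ≡ 1 (mod 5))
Combine: n ≡ Σ r_i×M_i×(M_i⁻¹ mod m_i) = 18×5×14 + 4×23×2 = 1260 + 184 = 1444
1444 mod 115 = 64
n ≡ 64 (mod 115)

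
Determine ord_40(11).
Powers of 11 mod 40: 11^1≡11, 11^2≡1. Order = 2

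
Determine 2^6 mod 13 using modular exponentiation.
6 = 4 + 2 (binary 110). Repeated squaring mod 13: 2^1 ≡ 2; 2^2 ≡ 2² = 4 ≡ 4; 2^4 ≡ 4² = 16 ≡ 3. Multiply: 2^6 = 2^4 × 2^2 ≡ 3 × 4 (mod 13): 3 × 4 = 12 ≡ 12. So 2^6 ≡ 12 (mod 13).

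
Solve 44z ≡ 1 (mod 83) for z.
44^(-1) ≡ 17 (mod 83). Verification: 44 × 17 = 748 ≡ 1 (mod 83)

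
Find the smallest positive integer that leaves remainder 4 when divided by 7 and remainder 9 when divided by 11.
M = 7 × 11 = 77. M₁ = 11, y₁ ≡ 2 (mod 7). M₂ = 7, y₂ ≡ 8 (mod 11). k = 4×11×2 + 9×7×8 ≡ 53 (mod 77). The smallest positive such number is 53.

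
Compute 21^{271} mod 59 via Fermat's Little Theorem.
9

By Fermat's Little Theorem, a^(p-1) ≡ 1 (mod p) for prime p and gcd(a, p) = 1
Here p = 59, so 21^58 ≡ 1 (mod 59)
We can reduce the exponent: 271 mod 58 = 39
So 21^271 ≡ 21^39 (mod 59)
Computing: 21^39 mod 59 = 9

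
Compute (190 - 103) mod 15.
12

(190 - 103) = 87
87 mod 15 = 12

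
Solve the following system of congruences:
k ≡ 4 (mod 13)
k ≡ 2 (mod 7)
30

Using the Chinese Remainder Theorem:
M = product of moduli = 91
For equation 1: M_1 = 7, 7 ≡ 7 (mod 13), inverse of 7 mod 13 is 2 (check: 7 × 2 = 14 ≡ 1 (mod 13))
For equation 2: M_2 = 13, 13 ≡ 6 (mod 7), inverse of 13 mod 7 is 6 (check: 6 × 6 = 36 ≡ 1 (mod 7))
Combine: k ≡ Σ r_i×M_i×(M_i⁻¹ mod m_i) = 4×7×2 + 2×13×6 = 56 + 156 = 212
212 mod 91 = 30
k ≡ 30 (mod 91)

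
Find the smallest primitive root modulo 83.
2

A primitive root g modulo p has order p-1 = 82
Prime divisors of 82: [2, 41]
g is a primitive root iff g^(82/q) ≢ 1 (mod 83) for each prime divisor q
Testing small values:
  g = 2: 2^41 ≡ 82, 2^2 ≡ 4 (mod 83) → none is 1, primitive root!
The smallest primitive root is 2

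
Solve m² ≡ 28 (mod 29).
The square roots of 28 mod 29 are 12 and 17. Verify: 12² = 144 ≡ 28 (mod 29)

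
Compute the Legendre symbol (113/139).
(113/139) = 113^{69} mod 139 = 1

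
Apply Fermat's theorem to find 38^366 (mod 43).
By Fermat: 38^{42} ≡ 1 (mod 43). 366 = 8×42 + 30. So 38^{366} ≡ 38^{30} ≡ 21 (mod 43)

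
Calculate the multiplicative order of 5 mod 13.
Powers of 5 mod 13: 5^1≡5, 5^2≡12, 5^3≡8, 5^4≡1. Order = 4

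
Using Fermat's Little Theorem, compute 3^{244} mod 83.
37

By Fermat's Little Theorem, a^(p-1) ≡ 1 (mod p) for prime p and gcd(a, p) = 1
Here p = 83, so 3^82 ≡ 1 (mod 83)
We can reduce the exponent: 244 mod 82 = 80
So 3^244 ≡ 3^80 (mod 83)
Computing: 3^80 mod 83 = 37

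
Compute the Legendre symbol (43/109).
(43/109) = 43^{54} mod 109 = 1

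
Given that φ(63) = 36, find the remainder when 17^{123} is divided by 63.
By Euler: 17^{36} ≡ 1 (mod 63) since gcd(17, 63) = 1. 123 = 3×36 + 15. So 17^{123} ≡ 17^{15} ≡ 62 (mod 63)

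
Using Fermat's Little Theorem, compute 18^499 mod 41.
By Fermat: 18^{40} ≡ 1 (mod 41). 499 ≡ 19 (mod 40). So 18^{499} ≡ 18^{19} ≡ 16 (mod 41)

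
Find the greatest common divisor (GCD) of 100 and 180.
20

Using the Euclidean algorithm:
100 = 0 × 180 + 100
180 = 1 × 100 + 80
100 = 1 × 80 + 20
80 = 4 × 20 + 0

GCD(100, 180) = 20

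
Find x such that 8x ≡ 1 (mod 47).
8^(-1) ≡ 6 (mod 47). Verification: 8 × 6 = 48 ≡ 1 (mod 47)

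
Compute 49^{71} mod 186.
121

Using successive squaring:
Binary expansion of 71: 1000111
Powers of 49 mod 186 (each is the square of the previous):
  49^1 ≡ 49 (mod 186)
  49^2 ≡ 49² = 2401 ≡ 169 (mod 186)
  49^4 ≡ 169² = 28561 ≡ 103 (mod 186)
  49^8 ≡ 103² = 10609 ≡ 7 (mod 186)
  49^16 ≡ 7² = 49 ≡ 49 (mod 186)
  49^32 ≡ 49² = 2401 ≡ 169 (mod 186)
  49^64 ≡ 169² = 28561 ≡ 103 (mod 186)
71 = 64 + 4 + 2 + 1, so 49^71 = 49^64 × 49^4 × 49^2 × 49^1 ≡ 103 × 103 × 169 × 49 (mod 186)
Multiplying step by step:
  103 × 103 = 10609 ≡ 7 (mod 186)
  7 × 169 = 1183 ≡ 67 (mod 186)
  67 × 49 = 3283 ≡ 121 (mod 186)
Result: 49^71 ≡ 121 (mod 186)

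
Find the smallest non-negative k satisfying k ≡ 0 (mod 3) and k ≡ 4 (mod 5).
M = 3 × 5 = 15. M₁ = 5, y₁ ≡ 2 (mod 3). M₂ = 3, y₂ ≡ 2 (mod 5). k = 0×5×2 + 4×3×2 ≡ 9 (mod 15)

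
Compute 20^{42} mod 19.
1

Using successive squaring:
Binary expansion of 42: 101010
Powers of 20 mod 19 (each is the square of the previous):
  20^1 ≡ 1 (mod 19)
  20^2 ≡ 1² = 1 ≡ 1 (mod 19)
  20^4 ≡ 1² = 1 ≡ 1 (mod 19)
  20^8 ≡ 1² = 1 ≡ 1 (mod 19)
  20^16 ≡ 1² = 1 ≡ 1 (mod 19)
  20^32 ≡ 1² = 1 ≡ 1 (mod 19)
42 = 32 + 8 + 2, so 20^42 = 20^32 × 20^8 × 20^2 ≡ 1 × 1 × 1 (mod 19)
Multiplying step by step:
  1 × 1 = 1 ≡ 1 (mod 19)
  1 × 1 = 1 ≡ 1 (mod 19)
Result: 20^42 ≡ 1 (mod 19)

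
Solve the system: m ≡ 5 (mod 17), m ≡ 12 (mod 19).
M = 17 × 19 = 323. M₁ = 19, y₁ ≡ 9 (mod 17). M₂ = 17, y₂ ≡ 9 (mod 19). m = 5×19×9 + 12×17×9 ≡ 107 (mod 323)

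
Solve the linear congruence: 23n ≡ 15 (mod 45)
30

Since gcd(23, 45) = 1 divides 15, a solution exists.
Multiply both sides by the inverse of 23 mod 45:
  23^(-1) mod 45 = 2
  x ≡ 2 × 15 ≡ 30 ≡ 30 (mod 45)
Verification: 23 × 30 = 690 = 15 × 45 + 15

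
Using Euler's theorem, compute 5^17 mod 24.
By Euler: 5^{8} ≡ 1 (mod 24) since gcd(5, 24) = 1. 17 = 2×8 + 1. So 5^{17} ≡ 5^{1} ≡ 5 (mod 24)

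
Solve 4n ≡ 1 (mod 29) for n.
4^(-1) ≡ 22 (mod 29). Verification: 4 × 22 = 88 ≡ 1 (mod 29)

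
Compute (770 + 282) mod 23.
17

(770 + 282) = 1052
1052 mod 23 = 17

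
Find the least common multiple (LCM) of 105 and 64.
6720

First find GCD(105, 64) using the Euclidean algorithm:
105 = 1 × 64 + 41
64 = 1 × 41 + 23
41 = 1 × 23 + 18
23 = 1 × 18 + 5
18 = 3 × 5 + 3
5 = 1 × 3 + 2
3 = 1 × 2 + 1
2 = 2 × 1 + 0
GCD(105, 64) = 1

LCM formula: LCM(a, b) = (a × b) / GCD(a, b)
LCM(105, 64) = (105 × 64) / 1
LCM(105, 64) = 6720 / 1
LCM(105, 64) = 6720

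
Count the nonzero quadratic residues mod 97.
For prime 97, there are (p-1)/2 = (97-1)/2 = 48 quadratic residues (excluding 0).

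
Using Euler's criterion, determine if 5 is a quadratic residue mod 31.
By Euler's criterion: 5^{15} ≡ 1 (mod 31). Since this equals 1, 5 is a QR.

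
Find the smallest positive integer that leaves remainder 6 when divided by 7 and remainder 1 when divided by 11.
M = 7 × 11 = 77. M₁ = 11, y₁ ≡ 2 (mod 7). M₂ = 7, y₂ ≡ 8 (mod 11). n = 6×11×2 + 1×7×8 ≡ 34 (mod 77). The smallest positive such number is 34.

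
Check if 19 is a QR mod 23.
By Euler's criterion: 19^{11} ≡ 22 (mod 23). Since this equals -1 (≡ 22), 19 is not a QR.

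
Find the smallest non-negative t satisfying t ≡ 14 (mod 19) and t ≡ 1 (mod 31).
M = 19 × 31 = 589. M₁ = 31, y₁ ≡ 8 (mod 19). M₂ = 19, y₂ ≡ 18 (mod 31). t = 14×31×8 + 1×19×18 ≡ 280 (mod 589)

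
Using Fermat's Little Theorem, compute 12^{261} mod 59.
1

By Fermat's Little Theorem, a^(p-1) ≡ 1 (mod p) for prime p and gcd(a, p) = 1
Here p = 59, so 12^58 ≡ 1 (mod 59)
We can reduce the exponent: 261 mod 58 = 29
So 12^261 ≡ 12^29 (mod 59)
Computing: 12^29 mod 59 = 1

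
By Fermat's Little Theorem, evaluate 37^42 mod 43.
By Fermat's Little Theorem, 37^{42} ≡ 1 (mod 43) since 43 is prime and gcd(37, 43) = 1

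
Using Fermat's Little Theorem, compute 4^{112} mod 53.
28

By Fermat's Little Theorem, a^(p-1) ≡ 1 (mod p) for prime p and gcd(a, p) = 1
Here p = 53, so 4^52 ≡ 1 (mod 53)
We can reduce the exponent: 112 mod 52 = 8
So 4^112 ≡ 4^8 (mod 53)
Computing: 4^8 mod 53 = 28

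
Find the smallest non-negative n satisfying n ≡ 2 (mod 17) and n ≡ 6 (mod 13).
M = 17 × 13 = 221. M₁ = 13, y₁ ≡ 4 (mod 17). M₂ = 17, y₂ ≡ 10 (mod 13). n = 2×13×4 + 6×17×10 ≡ 19 (mod 221)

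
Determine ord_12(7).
Powers of 7 mod 12: 7^1≡7, 7^2≡1. Order = 2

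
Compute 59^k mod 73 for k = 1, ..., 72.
g^1, g^2, ..., g^{72} mod 73: {59, 50, 30, 18, 40, 24, 29, 32, 63, 67, 11, 65, 39, 38, 52, 2, 45, 27, 60, 36, 7, 48, 58, 64, 53, 61, 22, 57, 5, 3, 31, 4, 17, 54, 47, 72, 14, 23, 43, 55, 33, 49, 44, 41, 10, 6, 62, 8, 34, 35, 21, 71, 28, 46, 13, 37, 66, 25, 15, 9, 20, 12, 51, 16, 68, 70, 42, 69, 56, 19, 26, 1}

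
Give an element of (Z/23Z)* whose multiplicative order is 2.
22 has order 2 mod 23 since 22^{2} ≡ 1 (mod 23) and no smaller power works.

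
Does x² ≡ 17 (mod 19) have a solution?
By Euler's criterion: 17^{9} ≡ 1 (mod 19). Since this equals 1, 17 is a QR.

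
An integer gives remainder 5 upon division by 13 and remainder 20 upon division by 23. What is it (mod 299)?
M = 13 × 23 = 299. M₁ = 23, y₁ ≡ 4 (mod 13). M₂ = 13, y₂ ≡ 16 (mod 23). n = 5×23×4 + 20×13×16 ≡ 135 (mod 299). The smallest positive such number is 135.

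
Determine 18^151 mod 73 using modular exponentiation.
Using Fermat: 18^{72} ≡ 1 (mod 73). 151 ≡ 7 (mod 72). So 18^{151} ≡ 18^{7} ≡ 57 (mod 73)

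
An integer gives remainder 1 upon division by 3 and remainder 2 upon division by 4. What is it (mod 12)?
M = 3 × 4 = 12. M₁ = 4, y₁ ≡ 1 (mod 3). M₂ = 3, y₂ ≡ 3 (mod 4). r = 1×4×1 + 2×3×3 ≡ 10 (mod 12). The smallest positive such number is 10.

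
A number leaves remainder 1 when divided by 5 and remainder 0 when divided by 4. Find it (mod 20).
M = 5 × 4 = 20. M₁ = 4, y₁ ≡ 4 (mod 5). M₂ = 5, y₂ ≡ 1 (mod 4). z = 1×4×4 + 0×5×1 ≡ 16 (mod 20)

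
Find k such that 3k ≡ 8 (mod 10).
6

Since gcd(3, 10) = 1 divides 8, a solution exists.
Multiply both sides by the inverse of 3 mod 10:
  3^(-1) mod 10 = 7
  x ≡ 7 × 8 ≡ 56 ≡ 6 (mod 10)
Verification: 3 × 6 = 18 = 1 × 10 + 8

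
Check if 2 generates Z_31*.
p - 1 = 30 has prime divisors 2, 3, 5. Check 2^(30/q) mod 31 for each: 2^(30/2) = 2^15 ≡ 1, 2^(30/3) = 2^10 ≡ 1, 2^(30/5) = 2^6 ≡ 2 (mod 31). Since 2^15 ≡ 1 (mod 31), the order of 2 divides 15 (in fact the order is 5) ≠ 30, so it is not a primitive root.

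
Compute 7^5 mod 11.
5 = 4 + 1 (binary 101). Repeated squaring mod 11: 7^1 ≡ 7; 7^2 ≡ 7² = 49 ≡ 5; 7^4 ≡ 5² = 25 ≡ 3. Multiply: 7^5 = 7^4 × 7^1 ≡ 3 × 7 (mod 11): 3 × 7 = 21 ≡ 10. So 7^5 ≡ 10 (mod 11).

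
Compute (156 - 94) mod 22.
18

(156 - 94) = 62
62 mod 22 = 18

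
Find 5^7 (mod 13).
7 = 4 + 2 + 1 (binary 111). Repeated squaring mod 13: 5^1 ≡ 5; 5^2 ≡ 5² = 25 ≡ 12; 5^4 ≡ 12² = 144 ≡ 1. Multiply: 5^7 = 5^4 × 5^2 × 5^1 ≡ 1 × 12 × 5 (mod 13): 1 × 12 = 12 ≡ 12; 12 × 5 = 60 ≡ 8. So 5^7 ≡ 8 (mod 13).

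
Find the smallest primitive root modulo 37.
2

A primitive root g modulo p has order p-1 = 36
Prime divisors of 36: [2, 3]
g is a primitive root iff g^(36/q) ≢ 1 (mod 37) for each prime divisor q
Testing small values:
  g = 2: 2^18 ≡ 36, 2^12 ≡ 26 (mod 37) → none is 1, primitive root!
The smallest primitive root is 2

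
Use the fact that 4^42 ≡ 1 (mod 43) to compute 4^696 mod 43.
By Fermat: 4^{42} ≡ 1 (mod 43). 696 ≡ 24 (mod 42). So 4^{696} ≡ 4^{24} ≡ 21 (mod 43)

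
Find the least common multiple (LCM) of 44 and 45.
1980

First find GCD(44, 45) using the Euclidean algorithm:
44 = 0 × 45 + 44
45 = 1 × 44 + 1
44 = 44 × 1 + 0
GCD(44, 45) = 1

LCM formula: LCM(a, b) = (a × b) / GCD(a, b)
LCM(44, 45) = (44 × 45) / 1
LCM(44, 45) = 1980 / 1
LCM(44, 45) = 1980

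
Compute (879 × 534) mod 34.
16

(879 × 534) = 469386
469386 mod 34 = 16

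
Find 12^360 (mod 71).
Using Fermat: 12^{70} ≡ 1 (mod 71). 360 ≡ 10 (mod 70). So 12^{360} ≡ 12^{10} ≡ 32 (mod 71)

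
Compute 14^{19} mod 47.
36

Using successive squaring:
Binary expansion of 19: 10011
Powers of 14 mod 47 (each is the square of the previous):
  14^1 ≡ 14 (mod 47)
  14^2 ≡ 14² = 196 ≡ 8 (mod 47)
  14^4 ≡ 8² = 64 ≡ 17 (mod 47)
  14^8 ≡ 17² = 289 ≡ 7 (mod 47)
  14^16 ≡ 7² = 49 ≡ 2 (mod 47)
19 = 16 + 2 + 1, so 14^19 = 14^16 × 14^2 × 14^1 ≡ 2 × 8 × 14 (mod 47)
Multiplying step by step:
  2 × 8 = 16 ≡ 16 (mod 47)
  16 × 14 = 224 ≡ 36 (mod 47)
Result: 14^19 ≡ 36 (mod 47)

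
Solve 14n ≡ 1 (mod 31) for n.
20

Using Extended Euclidean Algorithm:
gcd(14, 31) = 1
Bezout coefficients: 14 × -11 + 31 × 5 = 1
So 14 × -11 ≡ 1 (mod 31)
The inverse is -11 mod 31 = 20
Verification: 14 × 20 = 280 = 9 × 31 + 1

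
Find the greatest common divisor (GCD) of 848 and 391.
1

Using the Euclidean algorithm:
848 = 2 × 391 + 66
391 = 5 × 66 + 61
66 = 1 × 61 + 5
61 = 12 × 5 + 1
5 = 5 × 1 + 0

GCD(848, 391) = 1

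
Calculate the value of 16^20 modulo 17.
Using Fermat: 16^{16} ≡ 1 (mod 17). 20 ≡ 4 (mod 16). So 16^{20} ≡ 16^{4} ≡ 1 (mod 17)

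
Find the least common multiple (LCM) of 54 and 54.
54

First find GCD(54, 54) using the Euclidean algorithm:
54 = 1 × 54 + 0
GCD(54, 54) = 54

LCM formula: LCM(a, b) = (a × b) / GCD(a, b)
LCM(54, 54) = (54 × 54) / 54
LCM(54, 54) = 2916 / 54
LCM(54, 54) = 54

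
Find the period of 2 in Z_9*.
Powers of 2 mod 9: 2^1≡2, 2^2≡4, 2^3≡8, 2^4≡7, 2^5≡5, 2^6≡1. Order = 6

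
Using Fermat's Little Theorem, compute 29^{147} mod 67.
1

By Fermat's Little Theorem, a^(p-1) ≡ 1 (mod p) for prime p and gcd(a, p) = 1
Here p = 67, so 29^66 ≡ 1 (mod 67)
We can reduce the exponent: 147 mod 66 = 15
So 29^147 ≡ 29^15 (mod 67)
Computing: 29^15 mod 67 = 1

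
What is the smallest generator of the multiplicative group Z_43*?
p - 1 = 42 has prime divisors 2, 3, 7. h is a primitive root mod 43 iff h^(42/q) ≢ 1 (mod 43) for each such q.
h = 2: 2^21 ≡ 42, 2^14 ≡ 1, 2^6 ≡ 21 (mod 43); 2^14 ≡ 1, so not a primitive root.
h = 3: 3^21 ≡ 42, 3^14 ≡ 36, 3^6 ≡ 41 (mod 43); none is 1, so 3 has order 42 and is a primitive root.
The smallest primitive root mod 43 is g = 3.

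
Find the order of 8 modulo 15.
Powers of 8 mod 15: 8^1≡8, 8^2≡4, 8^3≡2, 8^4≡1. Order = 4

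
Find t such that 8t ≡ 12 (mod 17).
10

Since gcd(8, 17) = 1 divides 12, a solution exists.
Multiply both sides by the inverse of 8 mod 17:
  8^(-1) mod 17 = 15
  x ≡ 15 × 12 ≡ 180 ≡ 10 (mod 17)
Verification: 8 × 10 = 80 = 4 × 17 + 12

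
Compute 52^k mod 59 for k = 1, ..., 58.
g^1, g^2, ..., g^{58} mod 59: {52, 49, 11, 41, 8, 3, 38, 29, 33, 5, 24, 9, 55, 28, 40, 15, 13, 27, 47, 25, 2, 45, 39, 22, 23, 16, 6, 17, 58, 7, 10, 48, 18, 51, 56, 21, 30, 26, 54, 35, 50, 4, 31, 19, 44, 46, 32, 12, 34, 57, 14, 20, 37, 36, 43, 53, 42, 1}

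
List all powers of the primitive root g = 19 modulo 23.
g^1, g^2, ..., g^{22} mod 23: {19, 16, 5, 3, 11, 2, 15, 9, 10, 6, 22, 4, 7, 18, 20, 12, 21, 8, 14, 13, 17, 1}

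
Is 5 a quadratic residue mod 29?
By Euler's criterion: 5^{14} ≡ 1 (mod 29). Since this equals 1, 5 is a QR.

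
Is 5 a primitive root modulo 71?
No

To verify, check if 5^(70/q) ≢ 1 (mod 71) for each prime divisor q of 70
Divisors of 70 = 70: [1, 2, 5, 7, 10, 14, 35, 70]
  5^(70/2) = 5^35 ≡ 1 (mod 71)
  5^(70/5) = 5^14 ≡ 57 (mod 71)
  5^(70/7) = 5^10 ≡ 1 (mod 71)
Conclusion: 5 is not a primitive root modulo 71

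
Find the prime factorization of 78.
2 × 3 × 13

Divide by primes starting from smallest:
78 ÷ 2 = 39
39 ÷ 3 = 13
13 ÷ 13 = 1

78 = 2 × 3 × 13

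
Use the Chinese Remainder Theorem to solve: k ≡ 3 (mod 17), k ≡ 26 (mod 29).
M = 17 × 29 = 493. M₁ = 29, y₁ ≡ 10 (mod 17). M₂ = 17, y₂ ≡ 12 (mod 29). k = 3×29×10 + 26×17×12 ≡ 258 (mod 493)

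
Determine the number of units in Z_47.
46

Prime factorization: 47 = 47
Using the formula φ(n) = n × Π(1 - 1/p) for each prime factor p:
φ(47) = 47 × (1 - 1/47)
φ(47) = 46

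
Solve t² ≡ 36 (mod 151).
The square roots of 36 mod 151 are 145 and 6. Verify: 145² = 21025 ≡ 36 (mod 151)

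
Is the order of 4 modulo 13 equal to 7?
No, the actual order is 6, not 7.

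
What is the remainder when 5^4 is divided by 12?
4 = 4 (binary 100). Repeated squaring mod 12: 5^1 ≡ 5; 5^2 ≡ 5² = 25 ≡ 1; 5^4 ≡ 1² = 1 ≡ 1. So 5^4 ≡ 1 (mod 12).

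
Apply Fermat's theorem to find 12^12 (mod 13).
By Fermat's Little Theorem, 12^{12} ≡ 1 (mod 13) since 13 is prime and gcd(12, 13) = 1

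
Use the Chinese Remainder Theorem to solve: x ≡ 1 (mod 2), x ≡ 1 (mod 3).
1

Using the Chinese Remainder Theorem:
M = product of moduli = 6
For equation 1: M_1 = 3, 3 ≡ 1 (mod 2), inverse of 3 mod 2 is 1 (check: 1 × 1 = 1 ≡ 1 (mod 2))
For equation 2: M_2 = 2, 2 ≡ 2 (mod 3), inverse of 2 mod 3 is 2 (check: 2 × 2 = 4 ≡ 1 (mod 3))
Combine: x ≡ Σ r_i×M_i×(M_i⁻¹ mod m_i) = 1×3×1 + 1×2×2 = 3 + 4 = 7
7 mod 6 = 1
x ≡ 1 (mod 6)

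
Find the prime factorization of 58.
2 × 29

Divide by primes starting from smallest:
58 ÷ 2 = 29
29 ÷ 29 = 1

58 = 2 × 29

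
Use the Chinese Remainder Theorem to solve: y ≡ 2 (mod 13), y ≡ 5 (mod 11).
93

Using the Chinese Remainder Theorem:
M = product of moduli = 143
For equation 1: M_1 = 11, 11 ≡ 11 (mod 13), inverse of 11 mod 13 is 6 (check: 11 × 6 = 66 ≡ 1 (mod 13))
For equation 2: M_2 = 13, 13 ≡ 2 (mod 11), inverse of 13 mod 11 is 6 (check: 2 × 6 = 12 ≡ 1 (mod 11))
Combine: y ≡ Σ r_i×M_i×(M_i⁻¹ mod m_i) = 2×11×6 + 5×13×6 = 132 + 390 = 522
522 mod 143 = 93
y ≡ 93 (mod 143)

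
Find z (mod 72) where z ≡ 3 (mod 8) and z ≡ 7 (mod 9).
M = 8 × 9 = 72. M₁ = 9, y₁ ≡ 1 (mod 8). M₂ = 8, y₂ ≡ 8 (mod 9). z = 3×9×1 + 7×8×8 ≡ 43 (mod 72)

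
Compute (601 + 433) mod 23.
22

(601 + 433) = 1034
1034 mod 23 = 22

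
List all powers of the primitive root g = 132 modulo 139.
g^1, g^2, ..., g^{138} mod 139: {132, 49, 74, 38, 12, 55, 32, 54, 39, 5, 104, 106, 92, 51, 60, 136, 21, 131, 56, 25, 103, 113, 43, 116, 22, 124, 105, 99, 2, 125, 98, 9, 76, 24, 110, 64, 108, 78, 10, 69, 73, 45, 102, 120, 133, 42, 123, 112, 50, 67, 87, 86, 93, 44, 109, 71, 59, 4, 111, 57, 18, 13, 48, 81, 128, 77, 17, 20, 138, 7, 90, 65, 101, 127, 84, 107, 85, 100, 134, 35, 33, 47, 88, 79, 3, 118, 8, 83, 114, 36, 26, 96, 23, 117, 15, 34, 40, 137, 14, 41, 130, 63, 115, 29, 75, 31, 61, 129, 70, 66, 94, 37, 19, 6, 97, 16, 27, 89, 72, 52, 53, 46, 95, 30, 68, 80, 135, 28, 82, 121, 126, 91, 58, 11, 62, 122, 119, 1}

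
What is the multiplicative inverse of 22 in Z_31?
22^(-1) ≡ 24 (mod 31). Verification: 22 × 24 = 528 ≡ 1 (mod 31)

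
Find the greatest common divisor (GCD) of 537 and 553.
1

Using the Euclidean algorithm:
537 = 0 × 553 + 537
553 = 1 × 537 + 16
537 = 33 × 16 + 9
16 = 1 × 9 + 7
9 = 1 × 7 + 2
7 = 3 × 2 + 1
2 = 2 × 1 + 0

GCD(537, 553) = 1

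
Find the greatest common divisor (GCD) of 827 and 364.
1

Using the Euclidean algorithm:
827 = 2 × 364 + 99
364 = 3 × 99 + 67
99 = 1 × 67 + 32
67 = 2 × 32 + 3
32 = 10 × 3 + 2
3 = 1 × 2 + 1
2 = 2 × 1 + 0

GCD(827, 364) = 1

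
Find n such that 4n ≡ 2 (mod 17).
9

Since gcd(4, 17) = 1 divides 2, a solution exists.
Multiply both sides by the inverse of 4 mod 17:
  4^(-1) mod 17 = 13
  x ≡ 13 × 2 ≡ 26 ≡ 9 (mod 17)
Verification: 4 × 9 = 36 = 2 × 17 + 2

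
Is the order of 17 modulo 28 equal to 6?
Yes, ord_28(17) = 6.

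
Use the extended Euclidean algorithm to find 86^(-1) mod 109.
Extended GCD: 86(-19) + 109(15) = 1. So 86^(-1) ≡ 90 ≡ 90 (mod 109). Verify: 86 × 90 = 7740 ≡ 1 (mod 109)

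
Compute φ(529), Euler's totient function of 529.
506

Prime factorization: 529 = 23^2
Using the formula φ(n) = n × Π(1 - 1/p) for each prime factor p:
φ(529) = 529 × (1 - 1/23)
φ(529) = 506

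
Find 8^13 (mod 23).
Using repeated squaring. 13 = 8 + 4 + 1 (binary 1101). Repeated squaring mod 23: 8^1 ≡ 8; 8^2 ≡ 8² = 64 ≡ 18; 8^4 ≡ 18² = 324 ≡ 2; 8^8 ≡ 2² = 4 ≡ 4. Multiply: 8^13 = 8^8 × 8^4 × 8^1 ≡ 4 × 2 × 8 (mod 23): 4 × 2 = 8 ≡ 8; 8 × 8 = 64 ≡ 18. So 8^13 ≡ 18 (mod 23).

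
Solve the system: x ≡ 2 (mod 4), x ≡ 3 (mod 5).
M = 4 × 5 = 20. M₁ = 5, y₁ ≡ 1 (mod 4). M₂ = 4, y₂ ≡ 4 (mod 5). x = 2×5×1 + 3×4×4 ≡ 18 (mod 20)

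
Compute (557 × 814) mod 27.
14

(557 × 814) = 453398
453398 mod 27 = 14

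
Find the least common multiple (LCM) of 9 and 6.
18

First find GCD(9, 6) using the Euclidean algorithm:
9 = 1 × 6 + 3
6 = 2 × 3 + 0
GCD(9, 6) = 3

LCM formula: LCM(a, b) = (a × b) / GCD(a, b)
LCM(9, 6) = (9 × 6) / 3
LCM(9, 6) = 54 / 3
LCM(9, 6) = 18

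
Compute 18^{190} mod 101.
14

Using successive squaring:
Binary expansion of 190: 10111110
Powers of 18 mod 101 (each is the square of the previous):
  18^1 ≡ 18 (mod 101)
  18^2 ≡ 18² = 324 ≡ 21 (mod 101)
  18^4 ≡ 21² = 441 ≡ 37 (mod 101)
  18^8 ≡ 37² = 1369 ≡ 56 (mod 101)
  18^16 ≡ 56² = 3136 ≡ 5 (mod 101)
  18^32 ≡ 5² = 25 ≡ 25 (mod 101)
  18^64 ≡ 25² = 625 ≡ 19 (mod 101)
  18^128 ≡ 19² = 361 ≡ 58 (mod 101)
190 = 128 + 32 + 16 + 8 + 4 + 2, so 18^190 = 18^128 × 18^32 × 18^16 × 18^8 × 18^4 × 18^2 ≡ 58 × 25 × 5 × 56 × 37 × 21 (mod 101)
Multiplying step by step:
  58 × 25 = 1450 ≡ 36 (mod 101)
  36 × 5 = 180 ≡ 79 (mod 101)
  79 × 56 = 4424 ≡ 81 (mod 101)
  81 × 37 = 2997 ≡ 68 (mod 101)
  68 × 21 = 1428 ≡ 14 (mod 101)
Result: 18^190 ≡ 14 (mod 101)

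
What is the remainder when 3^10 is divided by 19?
10 = 8 + 2 (binary 1010). Repeated squaring mod 19: 3^1 ≡ 3; 3^2 ≡ 3² = 9 ≡ 9; 3^4 ≡ 9² = 81 ≡ 5; 3^8 ≡ 5² = 25 ≡ 6. Multiply: 3^10 = 3^8 × 3^2 ≡ 6 × 9 (mod 19): 6 × 9 = 54 ≡ 16. So 3^10 ≡ 16 (mod 19).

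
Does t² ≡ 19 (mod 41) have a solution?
By Euler's criterion: 19^{20} ≡ 40 (mod 41). Since this equals -1 (≡ 40), 19 is not a QR.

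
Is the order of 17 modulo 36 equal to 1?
No, the actual order is 2, not 1.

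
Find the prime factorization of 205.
5 × 41

Divide by primes starting from smallest:
205 ÷ 5 = 41
41 ÷ 41 = 1

205 = 5 × 41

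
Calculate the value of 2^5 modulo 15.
5 = 4 + 1 (binary 101). Repeated squaring mod 15: 2^1 ≡ 2; 2^2 ≡ 2² = 4 ≡ 4; 2^4 ≡ 4² = 16 ≡ 1. Multiply: 2^5 = 2^4 × 2^1 ≡ 1 × 2 (mod 15): 1 × 2 = 2 ≡ 2. So 2^5 ≡ 2 (mod 15).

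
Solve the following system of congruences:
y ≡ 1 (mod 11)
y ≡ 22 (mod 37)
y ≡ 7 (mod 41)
540

Using the Chinese Remainder Theorem:
M = product of moduli = 16687
For equation 1: M_1 = 1517, 1517 ≡ 10 (mod 11), inverse of 1517 mod 11 is 10 (check: 10 × 10 = 100 ≡ 1 (mod 11))
For equation 2: M_2 = 451, 451 ≡ 7 (mod 37), inverse of 451 mod 37 is 16 (check: 7 × 16 = 112 ≡ 1 (mod 37))
For equation 3: M_3 = 407, 407 ≡ 38 (mod 41), inverse of 407 mod 41 is 27 (check: 38 × 27 = 1026 ≡ 1 (mod 41))
Combine: y ≡ Σ r_i×M_i×(M_i⁻¹ mod m_i) = 1×1517×10 + 22×451×16 + 7×407×27 = 15170 + 158752 + 76923 = 250845
250845 mod 16687 = 540
y ≡ 540 (mod 16687)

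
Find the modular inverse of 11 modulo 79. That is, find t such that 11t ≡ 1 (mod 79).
36

Using Extended Euclidean Algorithm:
gcd(11, 79) = 1
Bezout coefficients: 11 × 36 + 79 × -5 = 1
So 11 × 36 ≡ 1 (mod 79)
The inverse is 36 mod 79 = 36
Verification: 11 × 36 = 396 = 5 × 79 + 1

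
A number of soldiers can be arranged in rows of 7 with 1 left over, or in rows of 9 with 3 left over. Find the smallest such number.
M = 7 × 9 = 63. M₁ = 9, y₁ ≡ 4 (mod 7). M₂ = 7, y₂ ≡ 4 (mod 9). n = 1×9×4 + 3×7×4 ≡ 57 (mod 63). The smallest positive such number is 57.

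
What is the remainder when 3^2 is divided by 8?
2 = 2 (binary 10). Repeated squaring mod 8: 3^1 ≡ 3; 3^2 ≡ 3² = 9 ≡ 1. So 3^2 ≡ 1 (mod 8).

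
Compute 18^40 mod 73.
Using repeated squaring. 40 = 32 + 8 (binary 101000). Repeated squaring mod 73: 18^1 ≡ 18; 18^2 ≡ 18² = 324 ≡ 32; 18^4 ≡ 32² = 1024 ≡ 2; 18^8 ≡ 2² = 4 ≡ 4; 18^16 ≡ 4² = 16 ≡ 16; 18^32 ≡ 16² = 256 ≡ 37. Multiply: 18^40 = 18^32 × 18^8 ≡ 37 × 4 (mod 73): 37 × 4 = 148 ≡ 2. So 18^40 ≡ 2 (mod 73).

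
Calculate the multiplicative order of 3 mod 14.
Powers of 3 mod 14: 3^1≡3, 3^2≡9, 3^3≡13, 3^4≡11, 3^5≡5, 3^6≡1. Order = 6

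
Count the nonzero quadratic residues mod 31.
For prime 31, there are (p-1)/2 = (31-1)/2 = 15 quadratic residues (excluding 0).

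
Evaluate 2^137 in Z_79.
Using Fermat: 2^{78} ≡ 1 (mod 79). 137 ≡ 59 (mod 78). So 2^{137} ≡ 2^{59} ≡ 9 (mod 79)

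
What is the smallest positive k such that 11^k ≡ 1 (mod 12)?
Powers of 11 mod 12: 11^1≡11, 11^2≡1. Order = 2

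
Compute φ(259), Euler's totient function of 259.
216

Prime factorization: 259 = 7 × 37
Using the formula φ(n) = n × Π(1 - 1/p) for each prime factor p:
φ(259) = 259 × (1 - 1/7) × (1 - 1/37)
φ(259) = 216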